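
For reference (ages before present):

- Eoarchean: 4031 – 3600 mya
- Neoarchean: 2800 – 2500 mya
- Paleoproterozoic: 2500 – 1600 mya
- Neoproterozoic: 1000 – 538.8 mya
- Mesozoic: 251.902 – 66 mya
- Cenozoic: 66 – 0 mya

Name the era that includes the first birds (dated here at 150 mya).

150 Ma lies between 251.902 and 66 Ma, so it falls in the Mesozoic.

Mesozoic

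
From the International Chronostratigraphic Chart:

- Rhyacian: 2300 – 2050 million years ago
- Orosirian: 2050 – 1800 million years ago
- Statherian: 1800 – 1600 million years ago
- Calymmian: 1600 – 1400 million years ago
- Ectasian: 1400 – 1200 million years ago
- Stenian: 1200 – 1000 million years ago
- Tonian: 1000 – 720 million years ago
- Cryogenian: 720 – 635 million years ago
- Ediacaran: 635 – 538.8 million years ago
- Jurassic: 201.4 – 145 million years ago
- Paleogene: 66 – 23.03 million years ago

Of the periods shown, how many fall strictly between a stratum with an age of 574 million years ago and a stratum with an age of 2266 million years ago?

The older date is 2266 Ma and the younger is 574 Ma.
Periods with start < 2266 and end > 574 Ma: Orosirian (2050–1800), Statherian (1800–1600), Calymmian (1600–1400), Ectasian (1400–1200), Stenian (1200–1000), Tonian (1000–720), Cryogenian (720–635).
That is 7 complete periods.

7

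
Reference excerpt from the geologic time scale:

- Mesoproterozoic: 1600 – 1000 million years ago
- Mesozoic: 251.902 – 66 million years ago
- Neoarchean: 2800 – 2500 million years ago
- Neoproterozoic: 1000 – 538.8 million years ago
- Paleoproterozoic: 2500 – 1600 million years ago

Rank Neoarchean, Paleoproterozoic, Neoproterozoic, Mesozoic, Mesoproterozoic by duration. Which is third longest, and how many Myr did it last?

Durations: Neoarchean 300; Paleoproterozoic 900; Neoproterozoic 461.2; Mesozoic 185.902; Mesoproterozoic 600 Myr.
Sorted longest-first: Paleoproterozoic (900), Mesoproterozoic (600), Neoproterozoic (461.2), Neoarchean (300), Mesozoic (185.902).
The third longest is Neoproterozoic at 461.2 Myr.

Neoproterozoic, 461.2 million years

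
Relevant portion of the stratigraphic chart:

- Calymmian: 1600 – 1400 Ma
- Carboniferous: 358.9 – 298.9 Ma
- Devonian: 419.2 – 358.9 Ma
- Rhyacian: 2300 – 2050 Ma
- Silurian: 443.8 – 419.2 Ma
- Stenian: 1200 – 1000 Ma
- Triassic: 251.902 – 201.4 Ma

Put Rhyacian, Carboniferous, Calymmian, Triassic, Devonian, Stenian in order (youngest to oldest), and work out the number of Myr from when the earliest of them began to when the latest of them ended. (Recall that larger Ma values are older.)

Start ages (Ma): Rhyacian 2300, Calymmian 1600, Stenian 1200, Devonian 419.2, Carboniferous 358.9, Triassic 251.902.
Ordered youngest to oldest: Triassic, Carboniferous, Devonian, Stenian, Calymmian, Rhyacian.
Span = 2300 − 201.4 = 2098.6 Myr.

Triassic → Carboniferous → Devonian → Stenian → Calymmian → Rhyacian; total span 2098.6 Myr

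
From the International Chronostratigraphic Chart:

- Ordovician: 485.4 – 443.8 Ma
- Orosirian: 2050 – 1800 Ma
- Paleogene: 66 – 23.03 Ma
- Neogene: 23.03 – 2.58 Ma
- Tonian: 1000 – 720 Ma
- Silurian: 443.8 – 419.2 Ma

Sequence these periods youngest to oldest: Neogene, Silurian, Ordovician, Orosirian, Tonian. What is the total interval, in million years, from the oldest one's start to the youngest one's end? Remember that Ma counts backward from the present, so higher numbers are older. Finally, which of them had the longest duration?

Start ages (Ma): Orosirian 2050, Tonian 1000, Ordovician 485.4, Silurian 443.8, Neogene 23.03.
Ordered youngest to oldest: Neogene, Silurian, Ordovician, Tonian, Orosirian.
Span = 2050 − 2.58 = 2047.42 Myr.
Durations: Tonian 280, Neogene 20.45, Orosirian 250, Ordovician 41.6, Silurian 24.6 → longest is Tonian (280 Myr).

Neogene, Silurian, Ordovician, Tonian, Orosirian; total span 2047.42 Myr; longest is Tonian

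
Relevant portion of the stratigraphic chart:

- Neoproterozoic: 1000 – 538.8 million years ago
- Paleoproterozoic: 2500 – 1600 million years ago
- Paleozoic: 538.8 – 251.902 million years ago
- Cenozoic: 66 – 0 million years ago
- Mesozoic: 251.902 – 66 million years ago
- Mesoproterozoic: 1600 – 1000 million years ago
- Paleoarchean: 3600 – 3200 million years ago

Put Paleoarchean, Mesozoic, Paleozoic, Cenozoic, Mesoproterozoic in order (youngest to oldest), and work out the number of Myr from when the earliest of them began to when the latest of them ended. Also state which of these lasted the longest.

From the excerpt: Paleoarchean 3600–3200; Mesozoic 251.902–66; Paleozoic 538.8–251.902; Cenozoic 66–0; Mesoproterozoic 1600–1000 (Ma).
Larger Ma is earlier, so the oldest is Paleoarchean and the youngest is Cenozoic; youngest to oldest: Cenozoic, Mesozoic, Paleozoic, Mesoproterozoic, Paleoarchean.
Oldest start 3600 minus youngest end 0 gives 3600 Myr overall.
Individual lengths (start − end): Mesoproterozoic 600; Paleozoic 286.898; Cenozoic 66; Paleoarchean 400; Mesozoic 185.902. The largest is Mesoproterozoic at 600 Myr.

Cenozoic → Mesozoic → Paleozoic → Mesoproterozoic → Paleoarchean; total span 3600 Myr; longest is Mesoproterozoic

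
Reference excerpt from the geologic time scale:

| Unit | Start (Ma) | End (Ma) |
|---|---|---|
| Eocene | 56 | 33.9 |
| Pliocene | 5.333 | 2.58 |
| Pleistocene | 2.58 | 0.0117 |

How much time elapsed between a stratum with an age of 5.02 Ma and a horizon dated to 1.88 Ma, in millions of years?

5.02 − 1.88 = 3.14 million years.

3.14 million years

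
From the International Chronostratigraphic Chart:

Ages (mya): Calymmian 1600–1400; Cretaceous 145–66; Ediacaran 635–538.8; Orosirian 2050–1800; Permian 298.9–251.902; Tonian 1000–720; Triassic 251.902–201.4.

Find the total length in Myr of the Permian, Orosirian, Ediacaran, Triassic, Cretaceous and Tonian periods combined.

802.7 million years

Duration is start − end for each: (298.9 − 251.902) + (2050 − 1800) + (635 − 538.8) + (251.902 − 201.4) + (145 − 66) + (1000 − 720).
That is 46.998 + 250 + 96.2 + 50.502 + 79 + 280, which totals 802.7 million years.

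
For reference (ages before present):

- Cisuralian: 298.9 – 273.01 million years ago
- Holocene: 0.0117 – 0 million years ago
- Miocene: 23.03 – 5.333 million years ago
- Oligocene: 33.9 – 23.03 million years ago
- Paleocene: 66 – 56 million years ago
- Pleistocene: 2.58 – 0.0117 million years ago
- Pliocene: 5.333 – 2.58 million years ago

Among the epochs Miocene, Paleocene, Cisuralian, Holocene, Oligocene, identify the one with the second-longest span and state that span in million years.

Miocene, 17.697 million years

Start − end for each: Miocene 23.03 − 5.333 = 17.697; Paleocene 66 − 56 = 10; Cisuralian 298.9 − 273.01 = 25.89; Holocene 0.0117 − 0 = 0.0117; Oligocene 33.9 − 23.03 = 10.87.
Ranking these from longest: Cisuralian > Miocene > Oligocene > Paleocene > Holocene.
Position 2 in that ranking is Miocene, which lasted 17.697 Myr.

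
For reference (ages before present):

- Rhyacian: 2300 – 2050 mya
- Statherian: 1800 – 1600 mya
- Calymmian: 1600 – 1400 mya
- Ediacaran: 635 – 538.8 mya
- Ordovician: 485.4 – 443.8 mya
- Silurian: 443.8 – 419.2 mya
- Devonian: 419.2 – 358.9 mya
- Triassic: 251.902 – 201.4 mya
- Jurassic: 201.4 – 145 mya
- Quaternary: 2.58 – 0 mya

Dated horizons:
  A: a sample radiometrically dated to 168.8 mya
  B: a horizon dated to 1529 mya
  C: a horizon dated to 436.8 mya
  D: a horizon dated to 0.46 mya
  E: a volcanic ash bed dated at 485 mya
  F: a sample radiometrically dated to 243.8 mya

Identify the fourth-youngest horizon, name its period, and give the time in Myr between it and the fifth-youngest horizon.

C, in the Silurian; 48.2 million years to E

Smaller Ma means younger, so youngest first: D 0.46 < A 168.8 < F 243.8 < C 436.8 < E 485 < B 1529.
Counting 4 along gives C (436.8 Ma); the excerpt puts that inside the Silurian, 443.8–419.2 Ma.
Next in line is E (485 Ma), and 485 − 436.8 = 48.2 Myr.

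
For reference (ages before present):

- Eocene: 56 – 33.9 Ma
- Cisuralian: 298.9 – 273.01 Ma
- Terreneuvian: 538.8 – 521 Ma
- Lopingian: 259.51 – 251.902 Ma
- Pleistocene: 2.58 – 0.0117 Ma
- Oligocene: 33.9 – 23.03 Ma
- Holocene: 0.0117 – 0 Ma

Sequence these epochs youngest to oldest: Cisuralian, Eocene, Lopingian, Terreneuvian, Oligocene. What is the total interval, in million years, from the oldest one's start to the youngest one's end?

Oligocene → Eocene → Lopingian → Cisuralian → Terreneuvian; total span 515.77 Myr

Start ages (Ma): Terreneuvian 538.8, Cisuralian 298.9, Lopingian 259.51, Eocene 56, Oligocene 33.9.
Ordered youngest to oldest: Oligocene, Eocene, Lopingian, Cisuralian, Terreneuvian.
Span = 538.8 − 23.03 = 515.77 Myr.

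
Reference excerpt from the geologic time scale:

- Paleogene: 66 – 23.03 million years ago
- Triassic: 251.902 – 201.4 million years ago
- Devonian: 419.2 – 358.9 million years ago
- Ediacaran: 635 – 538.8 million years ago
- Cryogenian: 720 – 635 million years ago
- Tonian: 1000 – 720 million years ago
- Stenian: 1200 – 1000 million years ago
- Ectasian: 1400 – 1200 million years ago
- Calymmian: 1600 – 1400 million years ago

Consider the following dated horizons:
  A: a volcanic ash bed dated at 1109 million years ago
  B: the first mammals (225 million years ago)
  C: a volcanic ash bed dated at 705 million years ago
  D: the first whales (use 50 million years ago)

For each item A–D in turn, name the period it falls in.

A — Stenian; B — Triassic; C — Cryogenian; D — Paleogene

Match each age against the start–end ranges in the excerpt: A = 1109 Ma → Stenian (1200–1000); B = 225 Ma → Triassic (251.902–201.4); C = 705 Ma → Cryogenian (720–635); D = 50 Ma → Paleogene (66–23.03).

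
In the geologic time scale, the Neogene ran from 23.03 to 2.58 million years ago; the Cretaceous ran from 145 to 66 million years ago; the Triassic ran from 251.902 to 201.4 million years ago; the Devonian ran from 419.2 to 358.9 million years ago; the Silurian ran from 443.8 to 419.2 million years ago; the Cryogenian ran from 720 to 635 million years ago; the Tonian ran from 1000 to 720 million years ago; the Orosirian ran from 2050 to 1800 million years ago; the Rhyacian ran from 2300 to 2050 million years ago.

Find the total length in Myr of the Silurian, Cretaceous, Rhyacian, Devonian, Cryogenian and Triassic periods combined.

Duration is start − end for each: (443.8 − 419.2) + (145 − 66) + (2300 − 2050) + (419.2 − 358.9) + (720 − 635) + (251.902 − 201.4).
That is 24.6 + 79 + 250 + 60.3 + 85 + 50.502, which totals 549.402 million years.

549.402 million years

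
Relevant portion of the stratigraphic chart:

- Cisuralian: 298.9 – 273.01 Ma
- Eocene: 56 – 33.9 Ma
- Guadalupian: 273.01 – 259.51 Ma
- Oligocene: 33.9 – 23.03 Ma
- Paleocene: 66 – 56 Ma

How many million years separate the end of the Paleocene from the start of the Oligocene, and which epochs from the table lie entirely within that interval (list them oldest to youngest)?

22.1 million years; Eocene

End of Paleocene = 56 Ma; start of Oligocene = 33.9 Ma.
Gap = 56 − 33.9 = 22.1 Myr.
Epochs wholly inside 56–33.9 Ma: Eocene (56–33.9).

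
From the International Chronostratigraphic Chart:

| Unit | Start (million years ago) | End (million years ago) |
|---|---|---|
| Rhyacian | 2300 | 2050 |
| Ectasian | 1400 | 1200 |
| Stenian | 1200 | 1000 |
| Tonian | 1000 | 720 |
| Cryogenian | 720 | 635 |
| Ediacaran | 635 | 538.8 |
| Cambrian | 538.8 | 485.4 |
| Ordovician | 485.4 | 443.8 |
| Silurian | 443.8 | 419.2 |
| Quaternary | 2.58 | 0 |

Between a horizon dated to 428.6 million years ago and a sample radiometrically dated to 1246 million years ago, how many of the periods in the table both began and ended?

The older date is 1246 Ma and the younger is 428.6 Ma.
Periods with start < 1246 and end > 428.6 Ma: Stenian (1200–1000), Tonian (1000–720), Cryogenian (720–635), Ediacaran (635–538.8), Cambrian (538.8–485.4), Ordovician (485.4–443.8).
That is 6 complete periods.

6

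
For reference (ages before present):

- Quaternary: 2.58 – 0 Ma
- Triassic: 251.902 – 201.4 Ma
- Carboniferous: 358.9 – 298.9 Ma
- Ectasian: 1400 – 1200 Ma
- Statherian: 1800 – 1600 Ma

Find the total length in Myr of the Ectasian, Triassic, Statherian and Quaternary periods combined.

Duration is start − end for each: (1400 − 1200) + (251.902 − 201.4) + (1800 − 1600) + (2.58 − 0).
That is 200 + 50.502 + 200 + 2.58, which totals 453.082 million years.

453.082 million years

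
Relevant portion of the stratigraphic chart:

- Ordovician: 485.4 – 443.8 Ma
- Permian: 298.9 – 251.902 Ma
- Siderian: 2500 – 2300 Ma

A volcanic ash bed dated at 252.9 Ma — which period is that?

Permian

252.9 Ma lies between 298.9 and 251.902 Ma, so it falls in the Permian.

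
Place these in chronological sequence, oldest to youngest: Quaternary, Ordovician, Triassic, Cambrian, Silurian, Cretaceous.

Era membership (oldest first within each) — Paleozoic: Cambrian, Ordovician, Silurian; Mesozoic: Triassic, Cretaceous; Cenozoic: Quaternary. Paleozoic precedes Mesozoic, which precedes Cenozoic. Concatenating the groups in that era order gives oldest to youngest directly.

Cambrian, Ordovician, Silurian, Triassic, Cretaceous, Quaternary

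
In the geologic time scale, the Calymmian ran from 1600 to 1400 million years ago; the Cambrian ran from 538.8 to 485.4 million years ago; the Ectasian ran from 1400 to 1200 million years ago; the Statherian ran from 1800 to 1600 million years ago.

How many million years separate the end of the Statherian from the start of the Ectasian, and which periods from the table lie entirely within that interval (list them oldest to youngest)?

The Statherian closes at 1600 Ma and the Ectasian opens at 1400 Ma, so the interval is 1600 − 1400 = 200 Myr.
A period fits inside if it starts at or after 1600 Ma and ends at or before 1400 Ma; oldest first that gives Calymmian.

200 million years; Calymmian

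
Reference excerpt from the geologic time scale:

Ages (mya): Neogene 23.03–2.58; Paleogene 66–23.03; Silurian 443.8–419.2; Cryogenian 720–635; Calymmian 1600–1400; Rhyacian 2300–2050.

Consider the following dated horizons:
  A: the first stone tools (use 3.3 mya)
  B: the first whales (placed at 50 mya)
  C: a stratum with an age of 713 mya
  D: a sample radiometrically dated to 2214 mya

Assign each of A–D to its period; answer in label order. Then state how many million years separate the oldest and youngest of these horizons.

A: 3.3 Ma lies in 23.03–2.58 Ma, so Neogene.
B: 50 Ma lies in 66–23.03 Ma, so Paleogene.
C: 713 Ma lies in 720–635 Ma, so Cryogenian.
D: 2214 Ma lies in 2300–2050 Ma, so Rhyacian.
Oldest = 2214 Ma, youngest = 3.3 Ma → span 2210.7 Myr.

A — Neogene; B — Paleogene; C — Cryogenian; D — Rhyacian; span 2210.7 million years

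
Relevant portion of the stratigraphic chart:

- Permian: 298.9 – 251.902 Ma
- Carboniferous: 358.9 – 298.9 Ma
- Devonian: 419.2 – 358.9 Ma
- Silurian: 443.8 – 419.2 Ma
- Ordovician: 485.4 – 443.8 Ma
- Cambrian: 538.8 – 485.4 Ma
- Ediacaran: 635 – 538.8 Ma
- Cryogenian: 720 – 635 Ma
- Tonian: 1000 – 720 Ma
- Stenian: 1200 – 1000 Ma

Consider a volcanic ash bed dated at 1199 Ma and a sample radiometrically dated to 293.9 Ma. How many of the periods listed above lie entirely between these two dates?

8

The older date is 1199 Ma and the younger is 293.9 Ma.
Periods with start < 1199 and end > 293.9 Ma: Tonian (1000–720), Cryogenian (720–635), Ediacaran (635–538.8), Cambrian (538.8–485.4), Ordovician (485.4–443.8), Silurian (443.8–419.2), Devonian (419.2–358.9), Carboniferous (358.9–298.9).
That is 8 complete periods.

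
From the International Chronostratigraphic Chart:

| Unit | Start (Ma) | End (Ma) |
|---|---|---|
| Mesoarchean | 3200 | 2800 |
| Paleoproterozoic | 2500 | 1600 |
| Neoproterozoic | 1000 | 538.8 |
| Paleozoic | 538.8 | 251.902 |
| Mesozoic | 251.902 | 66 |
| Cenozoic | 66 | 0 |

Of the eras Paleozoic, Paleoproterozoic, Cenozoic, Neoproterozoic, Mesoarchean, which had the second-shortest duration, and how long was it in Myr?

Durations: Paleozoic 286.898; Paleoproterozoic 900; Cenozoic 66; Neoproterozoic 461.2; Mesoarchean 400 Myr.
Sorted shortest-first: Cenozoic (66), Paleozoic (286.898), Mesoarchean (400), Neoproterozoic (461.2), Paleoproterozoic (900).
The second shortest is Paleozoic at 286.898 Myr.

Paleozoic, 286.898 million years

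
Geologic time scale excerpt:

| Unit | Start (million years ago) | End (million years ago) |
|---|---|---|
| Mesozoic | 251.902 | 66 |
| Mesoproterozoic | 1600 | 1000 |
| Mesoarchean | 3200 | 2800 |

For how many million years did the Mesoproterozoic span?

1600 − 1000 = 600 million years.

600 million years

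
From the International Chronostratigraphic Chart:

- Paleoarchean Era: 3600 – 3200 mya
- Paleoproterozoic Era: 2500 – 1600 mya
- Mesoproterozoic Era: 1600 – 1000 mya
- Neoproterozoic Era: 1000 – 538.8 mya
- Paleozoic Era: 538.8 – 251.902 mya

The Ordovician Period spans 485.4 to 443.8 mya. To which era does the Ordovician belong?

The Ordovician (485.4–443.8 Ma) lies entirely within 538.8–251.902 Ma, the Paleozoic Era.

Paleozoic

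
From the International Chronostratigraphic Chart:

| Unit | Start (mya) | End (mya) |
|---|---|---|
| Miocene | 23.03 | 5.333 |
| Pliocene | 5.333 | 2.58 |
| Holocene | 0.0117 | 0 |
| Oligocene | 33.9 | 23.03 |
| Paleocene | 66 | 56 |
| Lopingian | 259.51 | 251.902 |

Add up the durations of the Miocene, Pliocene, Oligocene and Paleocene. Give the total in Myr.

Duration is start − end for each: (23.03 − 5.333) + (5.333 − 2.58) + (33.9 − 23.03) + (66 − 56).
That is 17.697 + 2.753 + 10.87 + 10, which totals 41.32 million years.

41.32 million years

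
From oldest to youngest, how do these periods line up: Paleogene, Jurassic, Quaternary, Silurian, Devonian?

Group by era (each group listed oldest first) — Paleozoic: Silurian, Devonian; Mesozoic: Jurassic; Cenozoic: Paleogene, Quaternary. The eras run Paleozoic → Mesozoic → Cenozoic. Concatenating the groups in that era order gives oldest to youngest directly.

Silurian, then Devonian, then Jurassic, then Paleogene, then Quaternary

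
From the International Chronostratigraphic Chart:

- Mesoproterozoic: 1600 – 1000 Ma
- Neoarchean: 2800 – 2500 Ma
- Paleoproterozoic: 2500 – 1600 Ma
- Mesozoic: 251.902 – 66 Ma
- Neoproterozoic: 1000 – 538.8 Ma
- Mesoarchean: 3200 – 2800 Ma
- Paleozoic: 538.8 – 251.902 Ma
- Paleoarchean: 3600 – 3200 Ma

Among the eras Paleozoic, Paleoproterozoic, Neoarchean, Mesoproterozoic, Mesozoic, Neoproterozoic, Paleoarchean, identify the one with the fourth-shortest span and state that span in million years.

Durations: Paleozoic 286.898; Paleoproterozoic 900; Neoarchean 300; Mesoproterozoic 600; Mesozoic 185.902; Neoproterozoic 461.2; Paleoarchean 400 Myr.
Sorted shortest-first: Mesozoic (185.902), Paleozoic (286.898), Neoarchean (300), Paleoarchean (400), Neoproterozoic (461.2), Mesoproterozoic (600), Paleoproterozoic (900).
The fourth shortest is Paleoarchean at 400 Myr.

Paleoarchean, 400 million years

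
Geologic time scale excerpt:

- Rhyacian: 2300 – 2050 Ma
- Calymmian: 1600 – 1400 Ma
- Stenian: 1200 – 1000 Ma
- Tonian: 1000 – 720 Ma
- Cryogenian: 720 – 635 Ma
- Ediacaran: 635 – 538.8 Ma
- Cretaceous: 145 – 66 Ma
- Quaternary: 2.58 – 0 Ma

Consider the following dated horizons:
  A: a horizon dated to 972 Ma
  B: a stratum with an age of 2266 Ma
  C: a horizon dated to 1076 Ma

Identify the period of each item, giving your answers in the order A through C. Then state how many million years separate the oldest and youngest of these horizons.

Match each age against the start–end ranges in the excerpt: A = 972 Ma → Tonian (1000–720); B = 2266 Ma → Rhyacian (2300–2050); C = 1076 Ma → Stenian (1200–1000).
The largest age is 2266 Ma and the smallest is 972 Ma; their difference is 1294 Myr.

A — Tonian; B — Rhyacian; C — Stenian; span 1294 million years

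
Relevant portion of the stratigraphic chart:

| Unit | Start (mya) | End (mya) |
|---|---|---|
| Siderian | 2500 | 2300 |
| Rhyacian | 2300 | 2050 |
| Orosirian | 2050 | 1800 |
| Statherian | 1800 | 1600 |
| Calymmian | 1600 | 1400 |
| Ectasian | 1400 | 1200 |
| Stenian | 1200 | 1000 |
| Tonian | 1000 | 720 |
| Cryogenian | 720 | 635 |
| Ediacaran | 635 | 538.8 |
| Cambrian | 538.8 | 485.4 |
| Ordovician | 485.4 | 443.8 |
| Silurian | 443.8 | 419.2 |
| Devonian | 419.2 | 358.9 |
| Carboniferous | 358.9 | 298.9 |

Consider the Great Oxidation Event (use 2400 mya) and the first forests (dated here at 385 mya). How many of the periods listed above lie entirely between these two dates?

12

2400 Ma sits inside the Siderian (2500–2300) and 385 Ma inside the Devonian (419.2–358.9); neither of those is wholly between the two dates.
The listed periods lying completely between them are Rhyacian, Orosirian, Statherian, Calymmian, Ectasian, Stenian, Tonian, Cryogenian, Ediacaran, Cambrian, Ordovician, Silurian — 12 in all.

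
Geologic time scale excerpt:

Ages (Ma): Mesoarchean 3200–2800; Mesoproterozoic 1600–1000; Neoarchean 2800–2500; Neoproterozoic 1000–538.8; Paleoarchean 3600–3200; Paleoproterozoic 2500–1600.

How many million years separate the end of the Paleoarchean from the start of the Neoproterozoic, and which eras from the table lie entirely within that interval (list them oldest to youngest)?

End of Paleoarchean = 3200 Ma; start of Neoproterozoic = 1000 Ma.
Gap = 3200 − 1000 = 2200 Myr.
Eras wholly inside 3200–1000 Ma: Mesoarchean (3200–2800), Neoarchean (2800–2500), Paleoproterozoic (2500–1600), Mesoproterozoic (1600–1000).

2200 million years; Mesoarchean, Neoarchean, Paleoproterozoic, Mesoproterozoic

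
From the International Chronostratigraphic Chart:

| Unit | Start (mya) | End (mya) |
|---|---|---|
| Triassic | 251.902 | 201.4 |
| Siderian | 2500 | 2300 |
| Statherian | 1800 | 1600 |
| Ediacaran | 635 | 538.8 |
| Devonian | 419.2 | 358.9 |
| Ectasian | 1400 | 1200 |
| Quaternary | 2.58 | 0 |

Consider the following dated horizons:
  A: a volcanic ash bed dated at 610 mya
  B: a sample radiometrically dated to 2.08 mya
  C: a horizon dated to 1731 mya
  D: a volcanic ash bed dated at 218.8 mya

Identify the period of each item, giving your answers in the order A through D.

A — Ediacaran; B — Quaternary; C — Statherian; D — Triassic

Match each age against the start–end ranges in the excerpt: A = 610 Ma → Ediacaran (635–538.8); B = 2.08 Ma → Quaternary (2.58–0); C = 1731 Ma → Statherian (1800–1600); D = 218.8 Ma → Triassic (251.902–201.4).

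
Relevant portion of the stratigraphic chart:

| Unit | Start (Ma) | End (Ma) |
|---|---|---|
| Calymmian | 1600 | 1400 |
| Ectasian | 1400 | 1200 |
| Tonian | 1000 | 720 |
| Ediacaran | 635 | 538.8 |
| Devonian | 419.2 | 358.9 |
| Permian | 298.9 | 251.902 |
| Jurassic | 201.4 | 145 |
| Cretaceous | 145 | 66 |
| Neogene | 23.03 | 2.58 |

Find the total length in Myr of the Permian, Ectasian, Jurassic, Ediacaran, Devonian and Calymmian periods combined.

659.898 million years

Each duration: Permian = 46.998; Ectasian = 200; Jurassic = 56.4; Ediacaran = 96.2; Devonian = 60.3; Calymmian = 200.
Sum: 46.998 + 200 + 56.4 + 96.2 + 60.3 + 200 = 659.898 Myr.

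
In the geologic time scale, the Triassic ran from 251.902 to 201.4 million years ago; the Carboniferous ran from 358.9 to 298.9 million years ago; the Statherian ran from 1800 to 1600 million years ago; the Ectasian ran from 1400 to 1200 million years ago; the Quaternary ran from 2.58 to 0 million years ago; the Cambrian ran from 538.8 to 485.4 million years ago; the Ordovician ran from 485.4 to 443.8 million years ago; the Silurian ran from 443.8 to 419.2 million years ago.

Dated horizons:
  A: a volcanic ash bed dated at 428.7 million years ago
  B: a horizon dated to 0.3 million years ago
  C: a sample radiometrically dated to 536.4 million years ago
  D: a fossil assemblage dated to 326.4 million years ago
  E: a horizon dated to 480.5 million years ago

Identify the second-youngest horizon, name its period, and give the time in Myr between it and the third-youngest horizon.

Smaller Ma means younger, so youngest first: B 0.3 < D 326.4 < A 428.7 < E 480.5 < C 536.4.
Counting 2 along gives D (326.4 Ma); the excerpt puts that inside the Carboniferous, 358.9–298.9 Ma.
Next in line is A (428.7 Ma), and 428.7 − 326.4 = 102.3 Myr.

D, in the Carboniferous; 102.3 million years to A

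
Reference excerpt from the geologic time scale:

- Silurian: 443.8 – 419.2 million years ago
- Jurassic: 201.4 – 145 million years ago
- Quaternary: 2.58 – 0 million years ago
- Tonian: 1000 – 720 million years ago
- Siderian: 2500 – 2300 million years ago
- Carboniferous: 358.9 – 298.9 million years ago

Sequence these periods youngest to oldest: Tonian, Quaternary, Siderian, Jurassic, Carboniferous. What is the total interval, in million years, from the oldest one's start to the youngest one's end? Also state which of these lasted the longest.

From the excerpt: Tonian 1000–720; Quaternary 2.58–0; Siderian 2500–2300; Jurassic 201.4–145; Carboniferous 358.9–298.9 (Ma).
Larger Ma is earlier, so the oldest is Siderian and the youngest is Quaternary; youngest to oldest: Quaternary, Jurassic, Carboniferous, Tonian, Siderian.
Oldest start 2500 minus youngest end 0 gives 2500 Myr overall.
Individual lengths (start − end): Tonian 280; Carboniferous 60; Siderian 200; Jurassic 56.4; Quaternary 2.58. The largest is Tonian at 280 Myr.

Quaternary → Jurassic → Carboniferous → Tonian → Siderian; total span 2500 Myr; longest is Tonian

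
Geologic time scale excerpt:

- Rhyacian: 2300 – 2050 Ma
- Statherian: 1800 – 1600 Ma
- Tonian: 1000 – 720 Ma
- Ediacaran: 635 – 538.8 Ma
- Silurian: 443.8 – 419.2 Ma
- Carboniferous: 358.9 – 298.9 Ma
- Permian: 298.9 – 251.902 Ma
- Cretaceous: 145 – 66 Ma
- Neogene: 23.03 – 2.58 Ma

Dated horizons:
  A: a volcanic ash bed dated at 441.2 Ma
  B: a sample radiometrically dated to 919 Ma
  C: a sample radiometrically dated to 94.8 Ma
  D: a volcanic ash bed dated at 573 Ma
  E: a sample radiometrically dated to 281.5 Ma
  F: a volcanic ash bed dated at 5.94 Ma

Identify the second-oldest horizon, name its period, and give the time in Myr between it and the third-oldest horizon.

D, in the Ediacaran; 131.8 million years to A

Larger Ma means older, so oldest first: B 919 > D 573 > A 441.2 > E 281.5 > C 94.8 > F 5.94.
Counting 2 along gives D (573 Ma); the excerpt puts that inside the Ediacaran, 635–538.8 Ma.
Next in line is A (441.2 Ma), and 573 − 441.2 = 131.8 Myr.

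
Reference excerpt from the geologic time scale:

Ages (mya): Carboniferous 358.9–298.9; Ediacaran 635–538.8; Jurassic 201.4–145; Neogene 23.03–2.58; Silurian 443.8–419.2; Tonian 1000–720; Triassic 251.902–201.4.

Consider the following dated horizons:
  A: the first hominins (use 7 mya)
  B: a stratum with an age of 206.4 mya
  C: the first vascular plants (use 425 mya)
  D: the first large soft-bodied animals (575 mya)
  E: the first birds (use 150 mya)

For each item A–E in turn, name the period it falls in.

A: 7 Ma lies in 23.03–2.58 Ma, so Neogene.
B: 206.4 Ma lies in 251.902–201.4 Ma, so Triassic.
C: 425 Ma lies in 443.8–419.2 Ma, so Silurian.
D: 575 Ma lies in 635–538.8 Ma, so Ediacaran.
E: 150 Ma lies in 201.4–145 Ma, so Jurassic.

A — Neogene; B — Triassic; C — Silurian; D — Ediacaran; E — Jurassic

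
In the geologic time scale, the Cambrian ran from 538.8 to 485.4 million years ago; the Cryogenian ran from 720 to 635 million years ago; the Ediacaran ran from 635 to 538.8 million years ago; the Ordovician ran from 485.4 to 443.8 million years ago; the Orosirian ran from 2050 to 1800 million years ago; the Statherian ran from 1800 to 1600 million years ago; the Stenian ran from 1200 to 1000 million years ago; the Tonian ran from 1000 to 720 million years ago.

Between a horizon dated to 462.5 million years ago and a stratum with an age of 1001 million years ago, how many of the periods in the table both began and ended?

4

1001 Ma sits inside the Stenian (1200–1000) and 462.5 Ma inside the Ordovician (485.4–443.8); neither of those is wholly between the two dates.
The listed periods lying completely between them are Tonian, Cryogenian, Ediacaran, Cambrian — 4 in all.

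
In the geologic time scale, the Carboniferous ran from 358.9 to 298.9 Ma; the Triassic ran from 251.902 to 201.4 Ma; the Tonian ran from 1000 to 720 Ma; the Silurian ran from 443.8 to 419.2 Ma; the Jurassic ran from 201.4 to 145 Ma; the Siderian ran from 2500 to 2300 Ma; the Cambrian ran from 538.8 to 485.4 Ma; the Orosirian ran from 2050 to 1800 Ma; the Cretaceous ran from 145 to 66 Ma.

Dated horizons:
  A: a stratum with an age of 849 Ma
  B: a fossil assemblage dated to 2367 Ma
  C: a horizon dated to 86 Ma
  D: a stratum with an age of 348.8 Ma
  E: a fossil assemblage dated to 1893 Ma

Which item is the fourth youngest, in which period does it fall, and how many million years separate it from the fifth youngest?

E, in the Orosirian; 474 million years to B

Smaller Ma means younger, so youngest first: C 86 < D 348.8 < A 849 < E 1893 < B 2367.
Counting 4 along gives E (1893 Ma); the excerpt puts that inside the Orosirian, 2050–1800 Ma.
Next in line is B (2367 Ma), and 2367 − 1893 = 474 Myr.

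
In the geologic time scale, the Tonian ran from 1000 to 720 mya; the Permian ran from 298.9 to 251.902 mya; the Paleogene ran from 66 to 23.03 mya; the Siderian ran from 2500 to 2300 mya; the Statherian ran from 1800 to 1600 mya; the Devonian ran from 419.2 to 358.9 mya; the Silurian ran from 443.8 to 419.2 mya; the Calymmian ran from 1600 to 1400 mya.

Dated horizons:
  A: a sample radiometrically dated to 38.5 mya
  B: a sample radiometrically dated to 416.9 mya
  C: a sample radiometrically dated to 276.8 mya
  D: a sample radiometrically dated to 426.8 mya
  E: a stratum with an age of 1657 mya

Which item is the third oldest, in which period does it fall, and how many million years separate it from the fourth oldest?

B, in the Devonian; 140.1 million years to C

Larger Ma means older, so oldest first: E 1657 > D 426.8 > B 416.9 > C 276.8 > A 38.5.
Counting 3 along gives B (416.9 Ma); the excerpt puts that inside the Devonian, 419.2–358.9 Ma.
Next in line is C (276.8 Ma), and 416.9 − 276.8 = 140.1 Myr.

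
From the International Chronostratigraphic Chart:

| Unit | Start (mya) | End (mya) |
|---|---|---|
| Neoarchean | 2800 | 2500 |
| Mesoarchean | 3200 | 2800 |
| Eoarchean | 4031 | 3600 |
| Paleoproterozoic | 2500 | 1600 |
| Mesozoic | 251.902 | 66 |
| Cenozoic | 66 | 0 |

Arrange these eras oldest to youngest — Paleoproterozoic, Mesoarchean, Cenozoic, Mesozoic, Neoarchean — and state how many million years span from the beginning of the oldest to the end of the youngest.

Mesoarchean → Neoarchean → Paleoproterozoic → Mesozoic → Cenozoic; total span 3200 Myr

From the excerpt: Paleoproterozoic 2500–1600; Mesoarchean 3200–2800; Cenozoic 66–0; Mesozoic 251.902–66; Neoarchean 2800–2500 (Ma).
Larger Ma is earlier, so the oldest is Mesoarchean and the youngest is Cenozoic; oldest to youngest: Mesoarchean, Neoarchean, Paleoproterozoic, Mesozoic, Cenozoic.
Oldest start 3200 minus youngest end 0 gives 3200 Myr overall.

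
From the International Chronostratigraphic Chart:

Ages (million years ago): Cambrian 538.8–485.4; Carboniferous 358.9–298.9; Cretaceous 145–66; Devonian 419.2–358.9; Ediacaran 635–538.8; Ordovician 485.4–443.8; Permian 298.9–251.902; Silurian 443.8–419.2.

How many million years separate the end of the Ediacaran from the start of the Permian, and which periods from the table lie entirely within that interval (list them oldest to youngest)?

239.9 million years; Cambrian, Ordovician, Silurian, Devonian, Carboniferous

End of Ediacaran = 538.8 Ma; start of Permian = 298.9 Ma.
Gap = 538.8 − 298.9 = 239.9 Myr.
Periods wholly inside 538.8–298.9 Ma: Cambrian (538.8–485.4), Ordovician (485.4–443.8), Silurian (443.8–419.2), Devonian (419.2–358.9), Carboniferous (358.9–298.9).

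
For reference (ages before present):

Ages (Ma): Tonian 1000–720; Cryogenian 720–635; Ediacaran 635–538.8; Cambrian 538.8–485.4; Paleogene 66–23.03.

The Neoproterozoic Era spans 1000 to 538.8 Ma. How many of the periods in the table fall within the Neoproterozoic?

Periods inside 1000–538.8 Ma: Tonian, Cryogenian, Ediacaran — 3 in total.

3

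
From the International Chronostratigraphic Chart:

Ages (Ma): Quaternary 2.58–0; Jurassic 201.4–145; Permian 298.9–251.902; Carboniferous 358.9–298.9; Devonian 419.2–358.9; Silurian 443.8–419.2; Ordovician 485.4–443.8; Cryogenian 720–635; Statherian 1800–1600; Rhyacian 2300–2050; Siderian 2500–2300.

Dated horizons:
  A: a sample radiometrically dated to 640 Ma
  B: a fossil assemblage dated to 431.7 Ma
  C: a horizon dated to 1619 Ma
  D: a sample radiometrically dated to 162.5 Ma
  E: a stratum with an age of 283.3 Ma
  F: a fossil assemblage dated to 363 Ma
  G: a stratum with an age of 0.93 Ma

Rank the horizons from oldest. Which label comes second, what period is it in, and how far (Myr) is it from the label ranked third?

A, in the Cryogenian; 208.3 million years to B

Larger Ma means older, so oldest first: C 1619 > A 640 > B 431.7 > F 363 > E 283.3 > D 162.5 > G 0.93.
Counting 2 along gives A (640 Ma); the excerpt puts that inside the Cryogenian, 720–635 Ma.
Next in line is B (431.7 Ma), and 640 − 431.7 = 208.3 Myr.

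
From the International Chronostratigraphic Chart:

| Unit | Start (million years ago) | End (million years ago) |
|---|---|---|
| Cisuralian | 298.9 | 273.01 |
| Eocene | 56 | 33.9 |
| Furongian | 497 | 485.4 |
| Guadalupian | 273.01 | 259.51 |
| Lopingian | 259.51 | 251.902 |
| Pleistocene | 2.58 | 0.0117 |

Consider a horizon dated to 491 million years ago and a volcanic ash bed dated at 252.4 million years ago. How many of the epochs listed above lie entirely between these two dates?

2

The older date is 491 Ma and the younger is 252.4 Ma.
Epochs with start < 491 and end > 252.4 Ma: Cisuralian (298.9–273.01), Guadalupian (273.01–259.51).
That is 2 complete epochs.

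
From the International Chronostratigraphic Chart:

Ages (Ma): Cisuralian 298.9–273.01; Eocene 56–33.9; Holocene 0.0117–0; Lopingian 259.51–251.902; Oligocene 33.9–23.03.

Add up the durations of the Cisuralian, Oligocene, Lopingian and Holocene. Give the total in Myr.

Duration is start − end for each: (298.9 − 273.01) + (33.9 − 23.03) + (259.51 − 251.902) + (0.0117 − 0).
That is 25.89 + 10.87 + 7.608 + 0.0117, which totals 44.3797 million years.

44.3797 million years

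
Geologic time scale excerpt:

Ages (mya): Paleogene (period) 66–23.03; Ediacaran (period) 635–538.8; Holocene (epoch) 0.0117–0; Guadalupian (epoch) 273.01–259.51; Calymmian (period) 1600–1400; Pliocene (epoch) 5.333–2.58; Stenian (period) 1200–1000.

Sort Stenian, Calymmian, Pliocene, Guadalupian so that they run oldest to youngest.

The oldest of these is Calymmian (starts 1600 Ma) and the youngest is Pliocene (ends 2.58 Ma).
In between, by decreasing start age: Stenian (1200), Guadalupian (273.01).

Calymmian → Stenian → Guadalupian → Pliocene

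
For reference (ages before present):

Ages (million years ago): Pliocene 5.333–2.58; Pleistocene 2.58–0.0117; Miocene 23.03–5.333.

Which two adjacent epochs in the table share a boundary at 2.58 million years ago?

Pliocene and Pleistocene

The Pliocene ends at 2.58 million years ago and the Pleistocene begins at 2.58 million years ago, so they share that boundary.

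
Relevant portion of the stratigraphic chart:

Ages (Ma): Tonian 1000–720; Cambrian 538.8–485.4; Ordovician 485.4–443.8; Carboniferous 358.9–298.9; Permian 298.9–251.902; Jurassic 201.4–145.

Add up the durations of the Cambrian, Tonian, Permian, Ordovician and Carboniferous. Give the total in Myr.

Each duration: Cambrian = 53.4; Tonian = 280; Permian = 46.998; Ordovician = 41.6; Carboniferous = 60.
Sum: 53.4 + 280 + 46.998 + 41.6 + 60 = 481.998 Myr.

481.998 million years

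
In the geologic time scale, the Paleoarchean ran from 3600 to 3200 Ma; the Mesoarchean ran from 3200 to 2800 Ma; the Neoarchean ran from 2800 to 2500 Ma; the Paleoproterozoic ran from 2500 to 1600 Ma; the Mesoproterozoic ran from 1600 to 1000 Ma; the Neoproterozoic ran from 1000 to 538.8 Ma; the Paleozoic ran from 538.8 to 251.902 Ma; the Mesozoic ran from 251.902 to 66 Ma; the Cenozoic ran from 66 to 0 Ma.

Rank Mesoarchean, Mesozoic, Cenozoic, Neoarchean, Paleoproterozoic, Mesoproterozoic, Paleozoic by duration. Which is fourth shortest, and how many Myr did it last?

Durations: Mesoarchean 400; Mesozoic 185.902; Cenozoic 66; Neoarchean 300; Paleoproterozoic 900; Mesoproterozoic 600; Paleozoic 286.898 Myr.
Sorted shortest-first: Cenozoic (66), Mesozoic (185.902), Paleozoic (286.898), Neoarchean (300), Mesoarchean (400), Mesoproterozoic (600), Paleoproterozoic (900).
The fourth shortest is Neoarchean at 300 Myr.

Neoarchean, 300 million years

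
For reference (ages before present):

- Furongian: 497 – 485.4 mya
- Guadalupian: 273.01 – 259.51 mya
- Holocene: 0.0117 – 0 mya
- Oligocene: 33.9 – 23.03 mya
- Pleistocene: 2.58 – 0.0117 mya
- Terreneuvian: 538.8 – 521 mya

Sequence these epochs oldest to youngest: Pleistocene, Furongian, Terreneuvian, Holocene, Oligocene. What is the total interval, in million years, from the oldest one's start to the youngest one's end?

Terreneuvian, Furongian, Oligocene, Pleistocene, Holocene; total span 538.8 Myr

Start ages (Ma): Terreneuvian 538.8, Furongian 497, Oligocene 33.9, Pleistocene 2.58, Holocene 0.0117.
Ordered oldest to youngest: Terreneuvian, Furongian, Oligocene, Pleistocene, Holocene.
Span = 538.8 − 0 = 538.8 Myr.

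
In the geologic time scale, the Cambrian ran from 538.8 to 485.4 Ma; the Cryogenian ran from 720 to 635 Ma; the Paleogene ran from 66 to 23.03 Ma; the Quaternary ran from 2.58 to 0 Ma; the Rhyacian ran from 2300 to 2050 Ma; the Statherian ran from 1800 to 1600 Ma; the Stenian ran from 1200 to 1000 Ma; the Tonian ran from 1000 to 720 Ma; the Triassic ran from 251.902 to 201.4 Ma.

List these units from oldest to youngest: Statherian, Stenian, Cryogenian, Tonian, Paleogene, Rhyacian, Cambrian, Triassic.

Read off each span (Ma): Statherian 1800–1600; Stenian 1200–1000; Cryogenian 720–635; Tonian 1000–720; Paleogene 66–23.03; Rhyacian 2300–2050; Cambrian 538.8–485.4; Triassic 251.902–201.4.
Larger Ma is older, so oldest→youngest is Rhyacian, Statherian, Stenian, Tonian, Cryogenian, Cambrian, Triassic, Paleogene.

Rhyacian, Statherian, Stenian, Tonian, Cryogenian, Cambrian, Triassic, Paleogene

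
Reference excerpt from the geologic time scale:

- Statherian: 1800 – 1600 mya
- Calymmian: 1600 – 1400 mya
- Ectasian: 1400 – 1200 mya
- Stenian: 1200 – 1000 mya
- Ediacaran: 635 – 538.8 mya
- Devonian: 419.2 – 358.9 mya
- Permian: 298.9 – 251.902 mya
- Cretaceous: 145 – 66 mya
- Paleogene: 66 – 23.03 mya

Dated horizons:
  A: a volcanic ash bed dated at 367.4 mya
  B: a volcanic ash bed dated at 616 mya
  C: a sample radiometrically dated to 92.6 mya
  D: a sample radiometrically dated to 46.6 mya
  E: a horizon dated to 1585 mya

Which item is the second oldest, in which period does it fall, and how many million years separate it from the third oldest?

B, in the Ediacaran; 248.6 million years to A

Sorted oldest-first by Ma: E (1585), B (616), A (367.4), C (92.6), D (46.6).
The second oldest is B at 616 Ma, which lies in 635–538.8 Ma: the Ediacaran.
The third oldest is A at 367.4 Ma; separation = |616 − 367.4| = 248.6 Myr.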